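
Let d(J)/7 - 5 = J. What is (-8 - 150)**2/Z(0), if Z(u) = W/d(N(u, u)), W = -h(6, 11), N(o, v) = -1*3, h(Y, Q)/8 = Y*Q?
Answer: -43687/66 ≈ -661.92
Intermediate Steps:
h(Y, Q) = 8*Q*Y (h(Y, Q) = 8*(Y*Q) = 8*(Q*Y) = 8*Q*Y)
N(o, v) = -3
d(J) = 35 + 7*J
W = -528 (W = -8*11*6 = -1*528 = -528)
Z(u) = -264/7 (Z(u) = -528/(35 + 7*(-3)) = -528/(35 - 21) = -528/14 = -528*1/14 = -264/7)
(-8 - 150)**2/Z(0) = (-8 - 150)**2/(-264/7) = (-158)**2*(-7/264) = 24964*(-7/264) = -43687/66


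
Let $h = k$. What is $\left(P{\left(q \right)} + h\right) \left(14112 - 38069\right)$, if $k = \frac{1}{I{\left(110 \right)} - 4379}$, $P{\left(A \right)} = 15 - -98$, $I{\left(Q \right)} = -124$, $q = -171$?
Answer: $- \frac{12190231966}{4503} \approx -2.7071 \cdot 10^{6}$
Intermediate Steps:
$P{\left(A \right)} = 113$ ($P{\left(A \right)} = 15 + 98 = 113$)
$k = - \frac{1}{4503}$ ($k = \frac{1}{-124 - 4379} = \frac{1}{-4503} = - \frac{1}{4503} \approx -0.00022207$)
$h = - \frac{1}{4503} \approx -0.00022207$
$\left(P{\left(q \right)} + h\right) \left(14112 - 38069\right) = \left(113 - \frac{1}{4503}\right) \left(14112 - 38069\right) = \frac{508838}{4503} \left(-23957\right) = - \frac{12190231966}{4503}$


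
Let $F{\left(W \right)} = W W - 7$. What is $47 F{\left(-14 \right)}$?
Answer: $8883$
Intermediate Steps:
$F{\left(W \right)} = -7 + W^{2}$ ($F{\left(W \right)} = W^{2} - 7 = -7 + W^{2}$)
$47 F{\left(-14 \right)} = 47 \left(-7 + \left(-14\right)^{2}\right) = 47 \left(-7 + 196\right) = 47 \cdot 189 = 8883$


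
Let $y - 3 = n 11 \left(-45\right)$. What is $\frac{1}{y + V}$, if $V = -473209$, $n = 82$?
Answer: $- \frac{1}{513796} \approx -1.9463 \cdot 10^{-6}$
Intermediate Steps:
$y = -40587$ ($y = 3 + 82 \cdot 11 \left(-45\right) = 3 + 902 \left(-45\right) = 3 - 40590 = -40587$)
$\frac{1}{y + V} = \frac{1}{-40587 - 473209} = \frac{1}{-513796} = - \frac{1}{513796}$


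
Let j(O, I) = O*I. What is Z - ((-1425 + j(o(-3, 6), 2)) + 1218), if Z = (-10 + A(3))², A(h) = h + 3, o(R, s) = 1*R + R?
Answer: 235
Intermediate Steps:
o(R, s) = 2*R (o(R, s) = R + R = 2*R)
j(O, I) = I*O
A(h) = 3 + h
Z = 16 (Z = (-10 + (3 + 3))² = (-10 + 6)² = (-4)² = 16)
Z - ((-1425 + j(o(-3, 6), 2)) + 1218) = 16 - ((-1425 + 2*(2*(-3))) + 1218) = 16 - ((-1425 + 2*(-6)) + 1218) = 16 - ((-1425 - 12) + 1218) = 16 - (-1437 + 1218) = 16 - 1*(-219) = 16 + 219 = 235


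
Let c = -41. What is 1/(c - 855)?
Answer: -1/896 ≈ -0.0011161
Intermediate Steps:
1/(c - 855) = 1/(-41 - 855) = 1/(-896) = -1/896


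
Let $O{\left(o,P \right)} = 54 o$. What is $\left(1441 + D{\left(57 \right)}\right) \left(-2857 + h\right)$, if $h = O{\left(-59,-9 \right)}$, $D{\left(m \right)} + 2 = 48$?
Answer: $-8985941$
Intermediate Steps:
$D{\left(m \right)} = 46$ ($D{\left(m \right)} = -2 + 48 = 46$)
$h = -3186$ ($h = 54 \left(-59\right) = -3186$)
$\left(1441 + D{\left(57 \right)}\right) \left(-2857 + h\right) = \left(1441 + 46\right) \left(-2857 - 3186\right) = 1487 \left(-6043\right) = -8985941$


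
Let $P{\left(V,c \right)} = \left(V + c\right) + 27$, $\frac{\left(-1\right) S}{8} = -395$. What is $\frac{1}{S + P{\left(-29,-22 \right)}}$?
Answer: $\frac{1}{3136} \approx 0.00031888$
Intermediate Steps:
$S = 3160$ ($S = \left(-8\right) \left(-395\right) = 3160$)
$P{\left(V,c \right)} = 27 + V + c$
$\frac{1}{S + P{\left(-29,-22 \right)}} = \frac{1}{3160 - 24} = \frac{1}{3136}$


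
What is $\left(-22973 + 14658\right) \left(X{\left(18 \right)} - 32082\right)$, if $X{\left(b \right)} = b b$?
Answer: $264067770$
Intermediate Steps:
$X{\left(b \right)} = b^{2}$
$\left(-22973 + 14658\right) \left(X{\left(18 \right)} - 32082\right) = \left(-22973 + 14658\right) \left(18^{2} - 32082\right) = - 8315 \left(324 - 32082\right) = \left(-8315\right) \left(-31758\right) = 264067770$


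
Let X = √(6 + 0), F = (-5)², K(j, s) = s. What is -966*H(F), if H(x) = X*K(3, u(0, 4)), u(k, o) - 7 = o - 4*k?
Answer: -10626*√6 ≈ -26028.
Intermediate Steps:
u(k, o) = 7 + o - 4*k (u(k, o) = 7 + (o - 4*k) = 7 + o - 4*k)
F = 25
X = √6 ≈ 2.4495
H(x) = 11*√6 (H(x) = √6*(7 + 4 - 4*0) = √6*(7 + 4 + 0) = √6*11 = 11*√6)
-966*H(F) = -10626*√6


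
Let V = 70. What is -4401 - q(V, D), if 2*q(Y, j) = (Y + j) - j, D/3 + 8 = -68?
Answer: -4436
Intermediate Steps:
D = -228 (D = -24 + 3*(-68) = -24 - 204 = -228)
q(Y, j) = Y/2 (q(Y, j) = ((Y + j) - j)/2 = Y/2)
-4401 - q(V, D) = -4401 - 70/2 = -4401 - 1*35 = -4401 - 35 = -4436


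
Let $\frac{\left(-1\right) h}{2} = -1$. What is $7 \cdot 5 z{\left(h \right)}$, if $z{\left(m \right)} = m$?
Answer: $70$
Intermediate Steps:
$h = 2$ ($h = \left(-2\right) \left(-1\right) = 2$)
$7 \cdot 5 z{\left(h \right)} = 7 \cdot 5 \cdot 2 = 35 \cdot 2 = 70$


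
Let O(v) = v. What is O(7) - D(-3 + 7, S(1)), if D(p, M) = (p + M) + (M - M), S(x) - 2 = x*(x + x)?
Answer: -1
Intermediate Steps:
S(x) = 2 + 2*x² (S(x) = 2 + x*(x + x) = 2 + x*(2*x) = 2 + 2*x²)
D(p, M) = M + p (D(p, M) = (M + p) + 0 = M + p)
O(7) - D(-3 + 7, S(1)) = 7 - ((2 + 2*1²) + (-3 + 7)) = 7 - ((2 + 2*1) + 4) = 7 - ((2 + 2) + 4) = 7 - (4 + 4) = 7 - 1*8 = 7 - 8 = -1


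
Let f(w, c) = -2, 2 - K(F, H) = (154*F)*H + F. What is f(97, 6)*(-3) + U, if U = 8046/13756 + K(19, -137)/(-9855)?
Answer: -154044607/4518846 ≈ -34.089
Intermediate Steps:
K(F, H) = 2 - F - 154*F*H (K(F, H) = 2 - ((154*F)*H + F) = 2 - (154*F*H + F) = 2 - (F + 154*F*H) = 2 + (-F - 154*F*H) = 2 - F - 154*F*H)
U = -181157683/4518846 (U = 8046/13756 + (2 - 1*19 - 154*19*(-137))/(-9855) = 8046*(1/13756) + (2 - 19 + 400862)*(-1/9855) = 4023/6878 + 400845*(-1/9855) = 4023/6878 - 26723/657 = -181157683/4518846 ≈ -40.089)
f(97, 6)*(-3) + U = -2*(-3) - 181157683/4518846 = 6 - 181157683/4518846 = -154044607/4518846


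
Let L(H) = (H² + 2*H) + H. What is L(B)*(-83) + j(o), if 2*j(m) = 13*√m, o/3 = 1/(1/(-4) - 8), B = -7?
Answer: -2324 + 13*I*√11/11 ≈ -2324.0 + 3.9196*I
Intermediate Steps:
o = -4/11 (o = 3/(1/(-4) - 8) = 3/(1*(-¼) - 8) = 3/(-¼ - 8) = 3/(-33/4) = 3*(-4/33) = -4/11 ≈ -0.36364)
j(m) = 13*√m/2 (j(m) = (13*√m)/2 = 13*√m/2)
L(H) = H² + 3*H
L(B)*(-83) + j(o) = -7*(3 - 7)*(-83) + 13*√(-4/11)/2 = -7*(-4)*(-83) + 13*(2*I*√11/11)/2 = 28*(-83) + 13*I*√11/11 = -2324 + 13*I*√11/11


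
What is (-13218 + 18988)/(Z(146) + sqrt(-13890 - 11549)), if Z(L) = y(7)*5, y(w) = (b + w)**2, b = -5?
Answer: 115400/25839 - 5770*I*sqrt(25439)/25839 ≈ 4.4661 - 35.616*I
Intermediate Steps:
y(w) = (-5 + w)**2
Z(L) = 20 (Z(L) = (-5 + 7)**2*5 = 2**2*5 = 4*5 = 20)
(-13218 + 18988)/(Z(146) + sqrt(-13890 - 11549)) = (-13218 + 18988)/(20 + sqrt(-13890 - 11549)) = 5770/(20 + sqrt(-25439)) = 5770/(20 + I*sqrt(25439))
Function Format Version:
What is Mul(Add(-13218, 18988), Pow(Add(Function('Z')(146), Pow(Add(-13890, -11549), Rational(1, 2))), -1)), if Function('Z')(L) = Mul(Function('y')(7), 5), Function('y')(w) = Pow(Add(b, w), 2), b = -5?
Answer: Add(Rational(115400, 25839), Mul(Rational(-5770, 25839), I, Pow(25439, Rational(1, 2)))) ≈ Add(4.4661, Mul(-35.616, I))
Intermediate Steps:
Function('y')(w) = Pow(Add(-5, w), 2)
Function('Z')(L) = 20 (Function('Z')(L) = Mul(Pow(Add(-5, 7), 2), 5) = Mul(Pow(2, 2), 5) = Mul(4, 5) = 20)
Mul(Add(-13218, 18988), Pow(Add(Function('Z')(146), Pow(Add(-13890, -11549), Rational(1, 2))), -1)) = Mul(Add(-13218, 18988), Pow(Add(20, Pow(Add(-13890, -11549), Rational(1, 2))), -1)) = Mul(5770, Pow(Add(20, Pow(-25439, Rational(1, 2))), -1)) = Mul(5770, Pow(Add(20, Mul(I, Pow(25439, Rational(1, 2)))), -1))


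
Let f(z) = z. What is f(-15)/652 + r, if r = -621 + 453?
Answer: -109551/652 ≈ -168.02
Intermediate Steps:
r = -168
f(-15)/652 + r = -15/652 - 168 = -109551/652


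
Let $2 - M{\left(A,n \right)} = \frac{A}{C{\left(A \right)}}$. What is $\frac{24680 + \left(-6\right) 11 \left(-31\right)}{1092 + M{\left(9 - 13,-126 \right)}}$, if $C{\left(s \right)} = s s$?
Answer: $\frac{106904}{4377} \approx 24.424$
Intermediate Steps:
$C{\left(s \right)} = s^{2}$
$M{\left(A,n \right)} = 2 - \frac{1}{A}$ ($M{\left(A,n \right)} = 2 - \frac{A}{A^{2}} = 2 - \frac{1}{A}$)
$\frac{24680 + \left(-6\right) 11 \left(-31\right)}{1092 + M{\left(9 - 13,-126 \right)}} = \frac{24680 + \left(-6\right) 11 \left(-31\right)}{1092 + \left(2 - \frac{1}{9 - 13}\right)} = \frac{24680 - -2046}{1092 + \left(2 - \frac{1}{9 - 13}\right)} = \frac{24680 + 2046}{1092 + \left(2 - \frac{1}{-4}\right)} = \frac{26726}{1092 + \left(2 - - \frac{1}{4}\right)} = \frac{26726}{1092 + \left(2 + \frac{1}{4}\right)} = \frac{26726}{1092 + \frac{9}{4}} = \frac{26726}{\frac{4377}{4}} = 26726 \cdot \frac{4}{4377} = \frac{106904}{4377}$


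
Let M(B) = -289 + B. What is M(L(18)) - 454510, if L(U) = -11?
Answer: -454810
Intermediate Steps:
M(L(18)) - 454510 = (-289 - 11) - 454510 = -300 - 454510 = -454810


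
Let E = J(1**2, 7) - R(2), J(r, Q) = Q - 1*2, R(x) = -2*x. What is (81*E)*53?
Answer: 38637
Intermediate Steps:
J(r, Q) = -2 + Q (J(r, Q) = Q - 2 = -2 + Q)
E = 9 (E = (-2 + 7) - (-2)*2 = 5 - 1*(-4) = 5 + 4 = 9)
(81*E)*53 = (81*9)*53 = 729*53 = 38637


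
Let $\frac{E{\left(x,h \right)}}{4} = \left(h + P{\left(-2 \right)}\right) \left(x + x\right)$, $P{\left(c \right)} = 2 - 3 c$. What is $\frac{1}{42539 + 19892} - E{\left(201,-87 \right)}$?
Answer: $\frac{7930734793}{62431} \approx 1.2703 \cdot 10^{5}$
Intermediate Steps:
$E{\left(x,h \right)} = 8 x \left(8 + h\right)$ ($E{\left(x,h \right)} = 4 \left(h + \left(2 - -6\right)\right) \left(x + x\right) = 4 \left(h + \left(2 + 6\right)\right) 2 x = 4 \left(h + 8\right) 2 x = 4 \left(8 + h\right) 2 x = 4 \cdot 2 x \left(8 + h\right) = 8 x \left(8 + h\right)$)
$\frac{1}{42539 + 19892} - E{\left(201,-87 \right)} = \frac{1}{42539 + 19892} - 8 \cdot 201 \left(8 - 87\right) = \frac{1}{62431} - 8 \cdot 201 \left(-79\right) = \frac{1}{62431} - -127032 = \frac{1}{62431} + 127032 = \frac{7930734793}{62431}$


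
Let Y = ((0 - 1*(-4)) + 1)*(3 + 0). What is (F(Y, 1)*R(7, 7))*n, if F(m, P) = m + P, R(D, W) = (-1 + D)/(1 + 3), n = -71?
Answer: -1704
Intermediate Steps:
Y = 15 (Y = ((0 + 4) + 1)*3 = (4 + 1)*3 = 5*3 = 15)
R(D, W) = -¼ + D/4 (R(D, W) = (-1 + D)/4 = (-1 + D)*(¼) = -¼ + D/4)
F(m, P) = P + m
(F(Y, 1)*R(7, 7))*n = ((1 + 15)*(-¼ + (¼)*7))*(-71) = (16*(-¼ + 7/4))*(-71) = (16*(3/2))*(-71) = 24*(-71) = -1704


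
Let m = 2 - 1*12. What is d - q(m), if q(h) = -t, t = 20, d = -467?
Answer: -447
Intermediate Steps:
m = -10 (m = 2 - 12 = -10)
q(h) = -20 (q(h) = -1*20 = -20)
d - q(m) = -467 - 1*(-20) = -467 + 20 = -447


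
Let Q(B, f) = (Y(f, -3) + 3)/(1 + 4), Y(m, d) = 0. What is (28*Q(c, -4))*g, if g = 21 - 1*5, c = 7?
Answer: 1344/5 ≈ 268.80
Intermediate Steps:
Q(B, f) = ⅗ (Q(B, f) = (0 + 3)/(1 + 4) = 3/5 = 3*(⅕) = ⅗)
g = 16 (g = 21 - 5 = 16)
(28*Q(c, -4))*g = (28*(⅗))*16 = (84/5)*16 = 1344/5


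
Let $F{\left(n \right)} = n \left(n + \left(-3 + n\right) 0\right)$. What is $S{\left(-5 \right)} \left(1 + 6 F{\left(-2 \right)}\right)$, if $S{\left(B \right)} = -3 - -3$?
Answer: $0$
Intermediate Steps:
$S{\left(B \right)} = 0$ ($S{\left(B \right)} = -3 + 3 = 0$)
$F{\left(n \right)} = n^{2}$ ($F{\left(n \right)} = n \left(n + 0\right) = n n = n^{2}$)
$S{\left(-5 \right)} \left(1 + 6 F{\left(-2 \right)}\right) = 0 \left(1 + 6 \left(-2\right)^{2}\right) = 0 \left(1 + 6 \cdot 4\right) = 0 \left(1 + 24\right) = 0 \cdot 25 = 0$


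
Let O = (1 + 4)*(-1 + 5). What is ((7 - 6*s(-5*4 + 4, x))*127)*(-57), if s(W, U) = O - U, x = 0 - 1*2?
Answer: 904875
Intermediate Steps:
O = 20 (O = 5*4 = 20)
x = -2 (x = 0 - 2 = -2)
s(W, U) = 20 - U
((7 - 6*s(-5*4 + 4, x))*127)*(-57) = ((7 - 6*(20 - 1*(-2)))*127)*(-57) = ((7 - 6*(20 + 2))*127)*(-57) = ((7 - 6*22)*127)*(-57) = ((7 - 132)*127)*(-57) = -125*127*(-57) = -15875*(-57) = 904875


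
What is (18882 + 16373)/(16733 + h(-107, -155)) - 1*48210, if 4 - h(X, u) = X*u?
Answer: -7292665/152 ≈ -47978.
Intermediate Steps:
h(X, u) = 4 - X*u
(18882 + 16373)/(16733 + h(-107, -155)) - 1*48210 = (18882 + 16373)/(16733 + (4 - 1*(-107)*(-155))) - 1*48210 = 35255/(16733 + (4 - 16585)) - 48210 = 35255/(16733 - 16581) - 48210 = 35255/152 - 48210 = -7292665/152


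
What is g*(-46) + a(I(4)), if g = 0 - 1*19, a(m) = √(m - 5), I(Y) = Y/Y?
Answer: 874 + 2*I ≈ 874.0 + 2.0*I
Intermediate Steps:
I(Y) = 1
a(m) = √(-5 + m)
g = -19 (g = 0 - 19 = -19)
g*(-46) + a(I(4)) = -19*(-46) + √(-5 + 1) = 874 + √(-4) = 874 + 2*I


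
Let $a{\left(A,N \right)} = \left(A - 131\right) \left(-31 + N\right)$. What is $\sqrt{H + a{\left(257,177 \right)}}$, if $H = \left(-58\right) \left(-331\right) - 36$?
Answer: $\sqrt{37558} \approx 193.8$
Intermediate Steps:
$H = 19162$ ($H = 19198 - 36 = 19162$)
$a{\left(A,N \right)} = \left(-131 + A\right) \left(-31 + N\right)$
$\sqrt{H + a{\left(257,177 \right)}} = \sqrt{19162 + \left(4061 - 23187 - 7967 + 257 \cdot 177\right)} = \sqrt{19162 + \left(4061 - 23187 - 7967 + 45489\right)} = \sqrt{19162 + 18396} = \sqrt{37558}$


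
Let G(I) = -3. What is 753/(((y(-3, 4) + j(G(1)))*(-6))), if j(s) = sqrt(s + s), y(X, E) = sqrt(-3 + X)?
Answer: 251*I*sqrt(6)/24 ≈ 25.618*I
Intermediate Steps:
j(s) = sqrt(2)*sqrt(s) (j(s) = sqrt(2*s) = sqrt(2)*sqrt(s))
753/(((y(-3, 4) + j(G(1)))*(-6))) = 753/(((sqrt(-3 - 3) + sqrt(2)*sqrt(-3))*(-6))) = 753/(((sqrt(-6) + sqrt(2)*(I*sqrt(3)))*(-6))) = 753/(((I*sqrt(6) + I*sqrt(6))*(-6))) = 753/(((2*I*sqrt(6))*(-6))) = 753/((-12*I*sqrt(6))) = 753*(I*sqrt(6)/72) = 251*I*sqrt(6)/24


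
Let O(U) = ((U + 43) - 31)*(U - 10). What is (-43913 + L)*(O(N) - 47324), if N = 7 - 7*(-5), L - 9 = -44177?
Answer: 4016141276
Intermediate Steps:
L = -44168 (L = 9 - 44177 = -44168)
N = 42 (N = 7 + 35 = 42)
O(U) = (-10 + U)*(12 + U) (O(U) = ((43 + U) - 31)*(-10 + U) = (12 + U)*(-10 + U) = (-10 + U)*(12 + U))
(-43913 + L)*(O(N) - 47324) = (-43913 - 44168)*((-120 + 42² + 2*42) - 47324) = -88081*((-120 + 1764 + 84) - 47324) = -88081*(1728 - 47324) = -88081*(-45596) = 4016141276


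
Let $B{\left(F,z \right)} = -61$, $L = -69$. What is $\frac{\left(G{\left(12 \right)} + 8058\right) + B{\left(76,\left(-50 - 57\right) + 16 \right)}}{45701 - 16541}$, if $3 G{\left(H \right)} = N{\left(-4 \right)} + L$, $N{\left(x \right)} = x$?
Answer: $\frac{11959}{43740} \approx 0.27341$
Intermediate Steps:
$G{\left(H \right)} = - \frac{73}{3}$ ($G{\left(H \right)} = \frac{-4 - 69}{3} = \frac{1}{3} \left(-73\right) = - \frac{73}{3}$)
$\frac{\left(G{\left(12 \right)} + 8058\right) + B{\left(76,\left(-50 - 57\right) + 16 \right)}}{45701 - 16541} = \frac{\left(- \frac{73}{3} + 8058\right) - 61}{45701 - 16541} = \frac{\frac{24101}{3} - 61}{29160} = \frac{23918}{3} \cdot \frac{1}{29160} = \frac{11959}{43740}$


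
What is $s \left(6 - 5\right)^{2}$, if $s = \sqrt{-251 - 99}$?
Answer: $5 i \sqrt{14} \approx 18.708 i$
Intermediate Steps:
$s = 5 i \sqrt{14}$ ($s = \sqrt{-350} = 5 i \sqrt{14} \approx 18.708 i$)
$s \left(6 - 5\right)^{2} = 5 i \sqrt{14} \left(6 - 5\right)^{2} = 5 i \sqrt{14} \cdot 1^{2} = 5 i \sqrt{14} \cdot 1 = 5 i \sqrt{14}$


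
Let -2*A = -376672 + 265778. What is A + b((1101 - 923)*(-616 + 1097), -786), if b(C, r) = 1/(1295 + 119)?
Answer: 78402059/1414 ≈ 55447.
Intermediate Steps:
b(C, r) = 1/1414
A = 55447 (A = -(-376672 + 265778)/2 = -½*(-110894) = 55447)
A + b((1101 - 923)*(-616 + 1097), -786) = 55447 + 1/1414 = 78402059/1414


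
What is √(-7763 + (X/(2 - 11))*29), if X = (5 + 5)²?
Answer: I*√72767/3 ≈ 89.918*I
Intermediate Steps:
X = 100 (X = 10² = 100)
√(-7763 + (X/(2 - 11))*29) = √(-7763 + (100/(2 - 11))*29) = √(-7763 + (100/(-9))*29) = √(-7763 + (100*(-⅑))*29) = √(-7763 - 100/9*29) = √(-7763 - 2900/9) = √(-72767/9) = I*√72767/3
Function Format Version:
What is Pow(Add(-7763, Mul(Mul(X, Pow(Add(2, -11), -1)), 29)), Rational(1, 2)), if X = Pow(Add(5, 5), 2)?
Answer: Mul(Rational(1, 3), I, Pow(72767, Rational(1, 2))) ≈ Mul(89.918, I)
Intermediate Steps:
X = 100 (X = Pow(10, 2) = 100)
Pow(Add(-7763, Mul(Mul(X, Pow(Add(2, -11), -1)), 29)), Rational(1, 2)) = Pow(Add(-7763, Mul(Mul(100, Pow(Add(2, -11), -1)), 29)), Rational(1, 2)) = Pow(Add(-7763, Mul(Mul(100, Pow(-9, -1)), 29)), Rational(1, 2)) = Pow(Add(-7763, Mul(Mul(100, Rational(-1, 9)), 29)), Rational(1, 2)) = Pow(Add(-7763, Mul(Rational(-100, 9), 29)), Rational(1, 2)) = Pow(Add(-7763, Rational(-2900, 9)), Rational(1, 2)) = Pow(Rational(-72767, 9), Rational(1, 2)) = Mul(Rational(1, 3), I, Pow(72767, Rational(1, 2)))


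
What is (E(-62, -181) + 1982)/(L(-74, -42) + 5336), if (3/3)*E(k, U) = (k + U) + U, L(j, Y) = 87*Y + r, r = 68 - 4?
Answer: 779/873 ≈ 0.89233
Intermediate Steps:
r = 64
L(j, Y) = 64 + 87*Y (L(j, Y) = 87*Y + 64 = 64 + 87*Y)
E(k, U) = k + 2*U (E(k, U) = (k + U) + U = (U + k) + U = k + 2*U)
(E(-62, -181) + 1982)/(L(-74, -42) + 5336) = ((-62 + 2*(-181)) + 1982)/((64 + 87*(-42)) + 5336) = ((-62 - 362) + 1982)/((64 - 3654) + 5336) = (-424 + 1982)/(-3590 + 5336) = 1558/1746 = 1558*(1/1746) = 779/873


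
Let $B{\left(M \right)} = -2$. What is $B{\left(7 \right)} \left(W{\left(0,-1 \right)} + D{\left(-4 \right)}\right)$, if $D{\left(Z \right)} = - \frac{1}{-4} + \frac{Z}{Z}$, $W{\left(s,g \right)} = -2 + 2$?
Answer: $- \frac{5}{2} \approx -2.5$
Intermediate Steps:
$W{\left(s,g \right)} = 0$
$D{\left(Z \right)} = \frac{5}{4}$ ($D{\left(Z \right)} = \left(-1\right) \left(- \frac{1}{4}\right) + 1 = \frac{1}{4} + 1 = \frac{5}{4}$)
$B{\left(7 \right)} \left(W{\left(0,-1 \right)} + D{\left(-4 \right)}\right) = - 2 \left(0 + \frac{5}{4}\right) = \left(-2\right) \frac{5}{4} = - \frac{5}{2}$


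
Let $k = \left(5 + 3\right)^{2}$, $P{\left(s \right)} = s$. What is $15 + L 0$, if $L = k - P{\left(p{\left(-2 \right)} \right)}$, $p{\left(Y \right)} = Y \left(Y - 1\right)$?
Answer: $15$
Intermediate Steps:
$p{\left(Y \right)} = Y \left(-1 + Y\right)$
$k = 64$ ($k = 8^{2} = 64$)
$L = 58$ ($L = 64 - - 2 \left(-1 - 2\right) = 64 - \left(-2\right) \left(-3\right) = 64 - 6 = 58$)
$15 + L 0 = 15 + 58 \cdot 0 = 15 + 0 = 15$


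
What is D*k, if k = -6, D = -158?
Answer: 948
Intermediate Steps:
D*k = -158*(-6) = 948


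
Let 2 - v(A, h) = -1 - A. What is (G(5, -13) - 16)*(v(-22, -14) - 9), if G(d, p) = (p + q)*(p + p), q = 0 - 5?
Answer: -12656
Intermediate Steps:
q = -5
G(d, p) = 2*p*(-5 + p) (G(d, p) = (p - 5)*(p + p) = (-5 + p)*(2*p) = 2*p*(-5 + p))
v(A, h) = 3 + A (v(A, h) = 2 - (-1 - A) = 2 + (1 + A) = 3 + A)
(G(5, -13) - 16)*(v(-22, -14) - 9) = (2*(-13)*(-5 - 13) - 16)*((3 - 22) - 9) = (2*(-13)*(-18) - 16)*(-19 - 9) = (468 - 16)*(-28) = 452*(-28) = -12656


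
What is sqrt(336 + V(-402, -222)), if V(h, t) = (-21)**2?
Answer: sqrt(777) ≈ 27.875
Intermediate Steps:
V(h, t) = 441
sqrt(336 + V(-402, -222)) = sqrt(336 + 441) = sqrt(777)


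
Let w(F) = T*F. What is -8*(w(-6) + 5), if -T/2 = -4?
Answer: 344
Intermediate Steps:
T = 8 (T = -2*(-4) = 8)
w(F) = 8*F
-8*(w(-6) + 5) = -8*(8*(-6) + 5) = -8*(-48 + 5) = -8*(-43) = 344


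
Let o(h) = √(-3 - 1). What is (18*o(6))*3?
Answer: 108*I ≈ 108.0*I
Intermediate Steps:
o(h) = 2*I (o(h) = √(-4) = 2*I)
(18*o(6))*3 = (18*(2*I))*3 = (36*I)*3 = 108*I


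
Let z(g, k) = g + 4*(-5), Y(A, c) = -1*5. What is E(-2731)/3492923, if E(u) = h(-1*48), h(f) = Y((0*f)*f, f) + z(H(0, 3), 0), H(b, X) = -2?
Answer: -27/3492923 ≈ -7.7299e-6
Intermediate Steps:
Y(A, c) = -5
z(g, k) = -20 + g (z(g, k) = g - 20 = -20 + g)
h(f) = -27 (h(f) = -5 + (-20 - 2) = -5 - 22 = -27)
E(u) = -27
E(-2731)/3492923 = -27/3492923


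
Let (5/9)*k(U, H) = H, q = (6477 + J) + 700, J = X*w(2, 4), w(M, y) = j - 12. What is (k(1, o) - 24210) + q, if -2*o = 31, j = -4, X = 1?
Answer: -170769/10 ≈ -17077.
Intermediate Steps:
o = -31/2 (o = -½*31 = -31/2 ≈ -15.500)
w(M, y) = -16 (w(M, y) = -4 - 12 = -16)
J = -16 (J = 1*(-16) = -16)
q = 7161 (q = (6477 - 16) + 700 = 6461 + 700 = 7161)
k(U, H) = 9*H/5
(k(1, o) - 24210) + q = ((9/5)*(-31/2) - 24210) + 7161 = (-279/10 - 24210) + 7161 = -242379/10 + 7161 = -170769/10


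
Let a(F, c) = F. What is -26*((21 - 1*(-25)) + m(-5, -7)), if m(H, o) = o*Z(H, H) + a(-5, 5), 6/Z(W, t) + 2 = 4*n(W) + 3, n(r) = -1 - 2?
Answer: -12818/11 ≈ -1165.3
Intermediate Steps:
n(r) = -3
Z(W, t) = -6/11 (Z(W, t) = 6/(-2 + (4*(-3) + 3)) = 6/(-2 + (-12 + 3)) = 6/(-2 - 9) = 6/(-11) = 6*(-1/11) = -6/11)
m(H, o) = -5 - 6*o/11 (m(H, o) = o*(-6/11) - 5 = -6*o/11 - 5 = -5 - 6*o/11)
-26*((21 - 1*(-25)) + m(-5, -7)) = -26*((21 - 1*(-25)) + (-5 - 6/11*(-7))) = -26*((21 + 25) + (-5 + 42/11)) = -26*(46 - 13/11) = -26*493/11 = -12818/11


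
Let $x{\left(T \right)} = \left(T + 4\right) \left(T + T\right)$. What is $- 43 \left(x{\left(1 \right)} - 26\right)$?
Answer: $688$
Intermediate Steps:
$x{\left(T \right)} = 2 T \left(4 + T\right)$ ($x{\left(T \right)} = \left(4 + T\right) 2 T = 2 T \left(4 + T\right)$)
$- 43 \left(x{\left(1 \right)} - 26\right) = - 43 \left(2 \cdot 1 \left(4 + 1\right) - 26\right) = - 43 \left(2 \cdot 1 \cdot 5 - 26\right) = - 43 \left(10 - 26\right) = \left(-43\right) \left(-16\right) = 688$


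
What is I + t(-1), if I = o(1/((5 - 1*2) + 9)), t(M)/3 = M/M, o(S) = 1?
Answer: 4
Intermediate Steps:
t(M) = 3 (t(M) = 3*(M/M) = 3*1 = 3)
I = 1
I + t(-1) = 1 + 3 = 4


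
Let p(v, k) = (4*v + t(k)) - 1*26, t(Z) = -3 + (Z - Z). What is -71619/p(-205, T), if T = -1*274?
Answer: 23873/283 ≈ 84.357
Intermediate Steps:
T = -274
t(Z) = -3 (t(Z) = -3 + 0 = -3)
p(v, k) = -29 + 4*v (p(v, k) = (4*v - 3) - 1*26 = (-3 + 4*v) - 26 = -29 + 4*v)
-71619/p(-205, T) = -71619/(-29 + 4*(-205)) = -71619/(-29 - 820) = -71619/(-849) = -71619*(-1/849) = 23873/283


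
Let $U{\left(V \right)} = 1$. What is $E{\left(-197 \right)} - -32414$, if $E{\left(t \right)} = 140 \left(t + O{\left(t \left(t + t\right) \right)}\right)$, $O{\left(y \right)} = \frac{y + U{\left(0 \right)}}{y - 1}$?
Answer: $\frac{386067238}{77617} \approx 4974.0$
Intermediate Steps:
$O{\left(y \right)} = \frac{1 + y}{-1 + y}$ ($O{\left(y \right)} = \frac{y + 1}{y - 1} = \frac{1 + y}{-1 + y}$)
$E{\left(t \right)} = 140 t + \frac{140 \left(1 + 2 t^{2}\right)}{-1 + 2 t^{2}}$ ($E{\left(t \right)} = 140 \left(t + \frac{1 + t \left(t + t\right)}{-1 + t \left(t + t\right)}\right) = 140 \left(t + \frac{1 + t 2 t}{-1 + t 2 t}\right) = 140 \left(t + \frac{1 + 2 t^{2}}{-1 + 2 t^{2}}\right) = 140 t + \frac{140 \left(1 + 2 t^{2}\right)}{-1 + 2 t^{2}}$)
$E{\left(-197 \right)} - -32414 = \frac{140 \left(1 - -197 + 2 \left(-197\right)^{2} + 2 \left(-197\right)^{3}\right)}{-1 + 2 \left(-197\right)^{2}} - -32414 = \frac{140 \left(1 + 197 + 2 \cdot 38809 + 2 \left(-7645373\right)\right)}{-1 + 2 \cdot 38809} + 32414 = \frac{140 \left(1 + 197 + 77618 - 15290746\right)}{-1 + 77618} + 32414 = 140 \cdot \frac{1}{77617} \left(-15212930\right) + 32414 = - \frac{2129810200}{77617} + 32414 = \frac{386067238}{77617}$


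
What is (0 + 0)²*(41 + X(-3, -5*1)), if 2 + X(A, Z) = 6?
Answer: 0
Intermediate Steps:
X(A, Z) = 4 (X(A, Z) = -2 + 6 = 4)
(0 + 0)²*(41 + X(-3, -5*1)) = (0 + 0)²*(41 + 4) = 0²*45 = 0*45 = 0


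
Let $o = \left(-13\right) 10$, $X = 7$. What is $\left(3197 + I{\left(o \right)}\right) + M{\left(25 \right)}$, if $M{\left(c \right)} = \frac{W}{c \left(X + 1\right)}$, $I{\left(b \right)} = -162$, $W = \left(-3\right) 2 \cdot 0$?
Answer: $3035$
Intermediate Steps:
$o = -130$
$W = 0$ ($W = \left(-6\right) 0 = 0$)
$M{\left(c \right)} = 0$ ($M{\left(c \right)} = \frac{0}{c \left(7 + 1\right)} = \frac{0}{c 8} = \frac{0}{8 c} = 0 \frac{1}{8 c} = 0$)
$\left(3197 + I{\left(o \right)}\right) + M{\left(25 \right)} = \left(3197 - 162\right) + 0 = 3035 + 0 = 3035$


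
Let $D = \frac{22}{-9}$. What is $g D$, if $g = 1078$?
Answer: $- \frac{23716}{9} \approx -2635.1$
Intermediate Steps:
$D = - \frac{22}{9}$ ($D = 22 \left(- \frac{1}{9}\right) = - \frac{22}{9} \approx -2.4444$)
$g D = 1078 \left(- \frac{22}{9}\right) = - \frac{23716}{9}$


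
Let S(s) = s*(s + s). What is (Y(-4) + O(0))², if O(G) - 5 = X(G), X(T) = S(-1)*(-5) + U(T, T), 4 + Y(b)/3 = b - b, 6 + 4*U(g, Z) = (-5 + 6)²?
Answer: 5329/16 ≈ 333.06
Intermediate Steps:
S(s) = 2*s² (S(s) = s*(2*s) = 2*s²)
U(g, Z) = -5/4 (U(g, Z) = -3/2 + (-5 + 6)²/4 = -3/2 + (¼)*1² = -3/2 + (¼)*1 = -3/2 + ¼ = -5/4)
Y(b) = -12 (Y(b) = -12 + 3*(b - b) = -12 + 3*0 = -12 + 0 = -12)
X(T) = -45/4 (X(T) = (2*(-1)²)*(-5) - 5/4 = (2*1)*(-5) - 5/4 = 2*(-5) - 5/4 = -10 - 5/4 = -45/4)
O(G) = -25/4 (O(G) = 5 - 45/4 = -25/4)
(Y(-4) + O(0))² = (-12 - 25/4)² = (-73/4)² = 5329/16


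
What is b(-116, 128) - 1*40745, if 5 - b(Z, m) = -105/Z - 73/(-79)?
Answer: -373358123/9164 ≈ -40742.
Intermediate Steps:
b(Z, m) = 322/79 + 105/Z (b(Z, m) = 5 - (-105/Z - 73/(-79)) = 5 - (-105/Z - 73*(-1/79)) = 5 - (-105/Z + 73/79) = 5 - (73/79 - 105/Z) = 5 + (-73/79 + 105/Z) = 322/79 + 105/Z)
b(-116, 128) - 1*40745 = (322/79 + 105/(-116)) - 1*40745 = (322/79 + 105*(-1/116)) - 40745 = (322/79 - 105/116) - 40745 = 29057/9164 - 40745 = -373358123/9164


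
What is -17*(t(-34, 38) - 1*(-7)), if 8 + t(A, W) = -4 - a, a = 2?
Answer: 119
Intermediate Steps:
t(A, W) = -14 (t(A, W) = -8 + (-4 - 1*2) = -8 + (-4 - 2) = -8 - 6 = -14)
-17*(t(-34, 38) - 1*(-7)) = -17*(-14 - 1*(-7)) = -17*(-14 + 7) = -17*(-7) = 119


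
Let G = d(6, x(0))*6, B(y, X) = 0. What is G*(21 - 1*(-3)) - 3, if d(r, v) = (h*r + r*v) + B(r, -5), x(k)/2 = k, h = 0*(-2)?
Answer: -3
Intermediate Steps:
h = 0
x(k) = 2*k
d(r, v) = r*v (d(r, v) = (0*r + r*v) + 0 = (0 + r*v) + 0 = r*v + 0 = r*v)
G = 0 (G = (6*(2*0))*6 = (6*0)*6 = 0*6 = 0)
G*(21 - 1*(-3)) - 3 = 0*(21 - 1*(-3)) - 3 = 0*(21 + 3) - 3 = 0*24 - 3 = 0 - 3 = -3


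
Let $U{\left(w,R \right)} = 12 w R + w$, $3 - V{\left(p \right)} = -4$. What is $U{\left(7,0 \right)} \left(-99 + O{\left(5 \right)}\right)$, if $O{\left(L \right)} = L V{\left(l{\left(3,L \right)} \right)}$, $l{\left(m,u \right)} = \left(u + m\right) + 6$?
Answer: $-448$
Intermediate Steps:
$l{\left(m,u \right)} = 6 + m + u$ ($l{\left(m,u \right)} = \left(m + u\right) + 6 = 6 + m + u$)
$V{\left(p \right)} = 7$ ($V{\left(p \right)} = 3 - -4 = 3 + 4 = 7$)
$O{\left(L \right)} = 7 L$ ($O{\left(L \right)} = L 7 = 7 L$)
$U{\left(w,R \right)} = w + 12 R w$ ($U{\left(w,R \right)} = 12 R w + w = w + 12 R w$)
$U{\left(7,0 \right)} \left(-99 + O{\left(5 \right)}\right) = 7 \left(1 + 12 \cdot 0\right) \left(-99 + 7 \cdot 5\right) = 7 \left(1 + 0\right) \left(-99 + 35\right) = 7 \cdot 1 \left(-64\right) = 7 \left(-64\right) = -448$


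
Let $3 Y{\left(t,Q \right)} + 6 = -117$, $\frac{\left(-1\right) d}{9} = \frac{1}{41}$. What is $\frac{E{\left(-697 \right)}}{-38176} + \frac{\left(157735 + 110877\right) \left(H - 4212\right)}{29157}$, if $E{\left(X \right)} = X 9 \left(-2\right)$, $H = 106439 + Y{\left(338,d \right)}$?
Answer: $\frac{174644868619785}{185516272} \approx 9.414 \cdot 10^{5}$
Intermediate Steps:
$d = - \frac{9}{41} \approx -0.21951$
$Y{\left(t,Q \right)} = -41$ ($Y{\left(t,Q \right)} = -2 + \frac{1}{3} \left(-117\right) = -2 - 39 = -41$)
$H = 106398$ ($H = 106439 - 41 = 106398$)
$E{\left(X \right)} = - 18 X$ ($E{\left(X \right)} = 9 X \left(-2\right) = - 18 X$)
$\frac{E{\left(-697 \right)}}{-38176} + \frac{\left(157735 + 110877\right) \left(H - 4212\right)}{29157} = \frac{\left(-18\right) \left(-697\right)}{-38176} + \frac{\left(157735 + 110877\right) \left(106398 - 4212\right)}{29157} = 12546 \left(- \frac{1}{38176}\right) + 268612 \cdot 102186 \cdot \frac{1}{29157} = - \frac{6273}{19088} + 27448385832 \cdot \frac{1}{29157} = - \frac{6273}{19088} + \frac{9149461944}{9719} = \frac{174644868619785}{185516272}$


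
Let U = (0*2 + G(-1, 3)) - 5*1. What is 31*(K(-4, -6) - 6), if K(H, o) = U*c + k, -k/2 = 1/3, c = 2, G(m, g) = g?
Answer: -992/3 ≈ -330.67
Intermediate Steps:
k = -⅔ (k = -2/3 = -2*⅓ = -⅔ ≈ -0.66667)
U = -2 (U = (0*2 + 3) - 5*1 = (0 + 3) - 5 = 3 - 5 = -2)
K(H, o) = -14/3 (K(H, o) = -2*2 - ⅔ = -4 - ⅔ = -14/3)
31*(K(-4, -6) - 6) = 31*(-14/3 - 6) = 31*(-32/3) = -992/3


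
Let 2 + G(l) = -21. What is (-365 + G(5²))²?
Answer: 150544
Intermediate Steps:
G(l) = -23 (G(l) = -2 - 21 = -23)
(-365 + G(5²))² = (-365 - 23)² = (-388)² = 150544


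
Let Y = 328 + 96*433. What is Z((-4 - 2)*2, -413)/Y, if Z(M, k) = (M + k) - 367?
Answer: -99/5237 ≈ -0.018904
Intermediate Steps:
Z(M, k) = -367 + M + k
Y = 41896 (Y = 328 + 41568 = 41896)
Z((-4 - 2)*2, -413)/Y = (-367 + (-4 - 2)*2 - 413)/41896 = (-367 - 6*2 - 413)*(1/41896) = (-367 - 12 - 413)*(1/41896) = -792*1/41896 = -99/5237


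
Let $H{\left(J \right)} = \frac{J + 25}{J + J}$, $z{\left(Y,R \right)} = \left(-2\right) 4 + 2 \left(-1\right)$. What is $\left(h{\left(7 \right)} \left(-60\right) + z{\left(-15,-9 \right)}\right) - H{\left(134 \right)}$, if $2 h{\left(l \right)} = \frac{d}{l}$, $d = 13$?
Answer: $- \frac{124393}{1876} \approx -66.308$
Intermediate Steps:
$z{\left(Y,R \right)} = -10$ ($z{\left(Y,R \right)} = -8 - 2 = -10$)
$H{\left(J \right)} = \frac{25 + J}{2 J}$
$h{\left(l \right)} = \frac{13}{2 l}$ ($h{\left(l \right)} = \frac{13 \frac{1}{l}}{2} = \frac{13}{2 l}$)
$\left(h{\left(7 \right)} \left(-60\right) + z{\left(-15,-9 \right)}\right) - H{\left(134 \right)} = \left(\frac{13}{2 \cdot 7} \left(-60\right) - 10\right) - \frac{25 + 134}{2 \cdot 134} = \left(\frac{13}{2} \cdot \frac{1}{7} \left(-60\right) - 10\right) - \frac{1}{2} \cdot \frac{1}{134} \cdot 159 = \left(\frac{13}{14} \left(-60\right) - 10\right) - \frac{159}{268} = \left(- \frac{390}{7} - 10\right) - \frac{159}{268} = - \frac{460}{7} - \frac{159}{268} = - \frac{124393}{1876}$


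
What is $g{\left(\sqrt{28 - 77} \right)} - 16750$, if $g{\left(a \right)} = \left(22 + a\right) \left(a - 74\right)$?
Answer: $-18427 - 364 i \approx -18427.0 - 364.0 i$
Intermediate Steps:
$g{\left(a \right)} = \left(-74 + a\right) \left(22 + a\right)$ ($g{\left(a \right)} = \left(22 + a\right) \left(-74 + a\right) = \left(-74 + a\right) \left(22 + a\right)$)
$g{\left(\sqrt{28 - 77} \right)} - 16750 = \left(-1628 + \left(\sqrt{28 - 77}\right)^{2} - 52 \sqrt{28 - 77}\right) - 16750 = \left(-1628 + \left(\sqrt{-49}\right)^{2} - 52 \sqrt{-49}\right) - 16750 = \left(-1628 + \left(7 i\right)^{2} - 52 \cdot 7 i\right) - 16750 = \left(-1628 - 49 - 364 i\right) - 16750 = \left(-1677 - 364 i\right) - 16750 = -18427 - 364 i$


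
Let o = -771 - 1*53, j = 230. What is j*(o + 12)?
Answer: -186760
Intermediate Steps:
o = -824 (o = -771 - 53 = -824)
j*(o + 12) = 230*(-824 + 12) = 230*(-812) = -186760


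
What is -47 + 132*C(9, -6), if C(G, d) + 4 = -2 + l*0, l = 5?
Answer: -839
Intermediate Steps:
C(G, d) = -6 (C(G, d) = -4 + (-2 + 5*0) = -4 + (-2 + 0) = -4 - 2 = -6)
-47 + 132*C(9, -6) = -47 + 132*(-6) = -47 - 792 = -839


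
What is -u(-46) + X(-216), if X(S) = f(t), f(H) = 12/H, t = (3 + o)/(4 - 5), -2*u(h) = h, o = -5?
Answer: -17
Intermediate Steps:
u(h) = -h/2
t = 2 (t = (3 - 5)/(4 - 5) = -2/(-1) = -2*(-1) = 2)
X(S) = 6 (X(S) = 12/2 = 12*(½) = 6)
-u(-46) + X(-216) = -(-1)*(-46)/2 + 6 = -1*23 + 6 = -23 + 6 = -17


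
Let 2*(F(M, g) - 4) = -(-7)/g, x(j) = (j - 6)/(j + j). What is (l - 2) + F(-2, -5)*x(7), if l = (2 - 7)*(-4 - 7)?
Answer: 7453/140 ≈ 53.236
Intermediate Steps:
x(j) = (-6 + j)/(2*j) (x(j) = (-6 + j)/((2*j)) = (-6 + j)*(1/(2*j)) = (-6 + j)/(2*j))
F(M, g) = 4 + 7/(2*g) (F(M, g) = 4 + (-(-7)/g)/2 = 4 + (7/g)/2 = 4 + 7/(2*g))
l = 55 (l = -5*(-11) = 55)
(l - 2) + F(-2, -5)*x(7) = (55 - 2) + (4 + (7/2)/(-5))*((½)*(-6 + 7)/7) = 53 + (4 + (7/2)*(-⅕))*((½)*(⅐)*1) = 53 + (4 - 7/10)*(1/14) = 53 + (33/10)*(1/14) = 53 + 33/140 = 7453/140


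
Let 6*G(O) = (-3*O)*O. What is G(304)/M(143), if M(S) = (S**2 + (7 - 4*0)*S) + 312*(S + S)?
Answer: -23104/55341 ≈ -0.41748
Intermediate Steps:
G(O) = -O**2/2 (G(O) = ((-3*O)*O)/6 = (-3*O**2)/6 = -O**2/2)
M(S) = S**2 + 631*S (M(S) = (S**2 + (7 + 0)*S) + 312*(2*S) = (S**2 + 7*S) + 624*S = S**2 + 631*S)
G(304)/M(143) = (-1/2*304**2)/((143*(631 + 143))) = (-1/2*92416)/((143*774)) = -46208/110682 = -46208*1/110682 = -23104/55341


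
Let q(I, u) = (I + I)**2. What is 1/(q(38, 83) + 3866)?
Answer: 1/9642 ≈ 0.00010371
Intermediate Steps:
q(I, u) = 4*I**2 (q(I, u) = (2*I)**2 = 4*I**2)
1/(q(38, 83) + 3866) = 1/(4*38**2 + 3866) = 1/(4*1444 + 3866) = 1/(5776 + 3866) = 1/9642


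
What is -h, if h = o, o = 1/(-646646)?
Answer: 1/646646 ≈ 1.5464e-6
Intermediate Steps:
o = -1/646646 ≈ -1.5464e-6
h = -1/646646 ≈ -1.5464e-6
-h = -1*(-1/646646) = 1/646646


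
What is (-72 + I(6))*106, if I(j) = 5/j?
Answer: -22631/3 ≈ -7543.7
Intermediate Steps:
(-72 + I(6))*106 = (-72 + 5/6)*106 = (-72 + 5*(⅙))*106 = (-72 + ⅚)*106 = -427/6*106 = -22631/3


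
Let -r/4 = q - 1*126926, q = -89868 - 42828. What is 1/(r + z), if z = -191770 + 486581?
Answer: 1/1333299 ≈ 7.5002e-7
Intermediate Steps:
q = -132696
r = 1038488 (r = -4*(-132696 - 1*126926) = -4*(-132696 - 126926) = -4*(-259622) = 1038488)
z = 294811
1/(r + z) = 1/(1038488 + 294811) = 1/1333299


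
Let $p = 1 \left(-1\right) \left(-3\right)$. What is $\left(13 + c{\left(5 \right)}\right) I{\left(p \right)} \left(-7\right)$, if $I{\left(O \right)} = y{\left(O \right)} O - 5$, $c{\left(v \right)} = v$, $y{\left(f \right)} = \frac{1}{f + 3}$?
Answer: $567$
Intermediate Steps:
$y{\left(f \right)} = \frac{1}{3 + f}$
$p = 3$ ($p = \left(-1\right) \left(-3\right) = 3$)
$I{\left(O \right)} = -5 + \frac{O}{3 + O}$ ($I{\left(O \right)} = \frac{O}{3 + O} - 5 = -5 + \frac{O}{3 + O}$)
$\left(13 + c{\left(5 \right)}\right) I{\left(p \right)} \left(-7\right) = \left(13 + 5\right) \frac{-15 - 12}{3 + 3} \left(-7\right) = 18 \frac{-15 - 12}{6} \left(-7\right) = 18 \cdot \frac{1}{6} \left(-27\right) \left(-7\right) = 18 \left(- \frac{9}{2}\right) \left(-7\right) = \left(-81\right) \left(-7\right) = 567$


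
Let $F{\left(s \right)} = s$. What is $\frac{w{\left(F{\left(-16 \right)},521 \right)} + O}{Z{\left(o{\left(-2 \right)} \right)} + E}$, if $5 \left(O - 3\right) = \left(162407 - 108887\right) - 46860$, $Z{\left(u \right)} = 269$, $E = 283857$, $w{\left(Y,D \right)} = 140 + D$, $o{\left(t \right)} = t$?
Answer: $\frac{998}{142063} \approx 0.007025$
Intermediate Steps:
$O = 1335$ ($O = 3 + \frac{\left(162407 - 108887\right) - 46860}{5} = 3 + \frac{53520 - 46860}{5} = 3 + \frac{1}{5} \cdot 6660 = 3 + 1332 = 1335$)
$\frac{w{\left(F{\left(-16 \right)},521 \right)} + O}{Z{\left(o{\left(-2 \right)} \right)} + E} = \frac{\left(140 + 521\right) + 1335}{269 + 283857} = \frac{661 + 1335}{284126} = 1996 \cdot \frac{1}{284126} = \frac{998}{142063}$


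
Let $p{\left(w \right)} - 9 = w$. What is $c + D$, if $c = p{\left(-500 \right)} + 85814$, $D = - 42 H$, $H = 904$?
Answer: $47355$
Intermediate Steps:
$p{\left(w \right)} = 9 + w$
$D = -37968$ ($D = \left(-42\right) 904 = -37968$)
$c = 85323$ ($c = \left(9 - 500\right) + 85814 = -491 + 85814 = 85323$)
$c + D = 85323 - 37968 = 47355$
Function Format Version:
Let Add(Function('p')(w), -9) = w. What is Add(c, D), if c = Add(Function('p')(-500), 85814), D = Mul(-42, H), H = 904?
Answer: 47355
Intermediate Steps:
Function('p')(w) = Add(9, w)
D = -37968 (D = Mul(-42, 904) = -37968)
c = 85323 (c = Add(Add(9, -500), 85814) = Add(-491, 85814) = 85323)
Add(c, D) = Add(85323, -37968) = 47355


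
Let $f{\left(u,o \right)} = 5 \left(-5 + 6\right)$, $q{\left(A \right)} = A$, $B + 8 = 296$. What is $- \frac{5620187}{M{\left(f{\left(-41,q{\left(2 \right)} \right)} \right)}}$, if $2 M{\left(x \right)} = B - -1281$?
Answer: $- \frac{11240374}{1569} \approx -7164.0$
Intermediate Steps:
$B = 288$ ($B = -8 + 296 = 288$)
$f{\left(u,o \right)} = 5$ ($f{\left(u,o \right)} = 5 \cdot 1 = 5$)
$M{\left(x \right)} = \frac{1569}{2}$ ($M{\left(x \right)} = \frac{288 - -1281}{2} = \frac{288 + 1281}{2} = \frac{1}{2} \cdot 1569 = \frac{1569}{2}$)
$- \frac{5620187}{M{\left(f{\left(-41,q{\left(2 \right)} \right)} \right)}} = - \frac{5620187}{\frac{1569}{2}} = \left(-5620187\right) \frac{2}{1569} = - \frac{11240374}{1569}$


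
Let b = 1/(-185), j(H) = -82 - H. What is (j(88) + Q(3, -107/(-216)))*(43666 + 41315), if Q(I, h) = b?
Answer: -2672737431/185 ≈ -1.4447e+7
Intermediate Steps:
b = -1/185 ≈ -0.0054054
Q(I, h) = -1/185
(j(88) + Q(3, -107/(-216)))*(43666 + 41315) = ((-82 - 1*88) - 1/185)*(43666 + 41315) = ((-82 - 88) - 1/185)*84981 = (-170 - 1/185)*84981 = -31451/185*84981 = -2672737431/185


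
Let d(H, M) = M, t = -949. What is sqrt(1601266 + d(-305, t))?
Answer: 9*sqrt(19757) ≈ 1265.0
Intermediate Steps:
sqrt(1601266 + d(-305, t)) = sqrt(1601266 - 949) = sqrt(1600317) = 9*sqrt(19757)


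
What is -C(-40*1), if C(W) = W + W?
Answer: 80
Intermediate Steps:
C(W) = 2*W
-C(-40*1) = -2*(-40*1) = -2*(-40) = -1*(-80) = 80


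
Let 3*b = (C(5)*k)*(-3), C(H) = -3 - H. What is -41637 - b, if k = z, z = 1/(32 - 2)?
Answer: -624559/15 ≈ -41637.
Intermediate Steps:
z = 1/30 ≈ 0.033333
k = 1/30 ≈ 0.033333
b = 4/15 (b = (((-3 - 1*5)*(1/30))*(-3))/3 = (((-3 - 5)*(1/30))*(-3))/3 = (-8*1/30*(-3))/3 = (-4/15*(-3))/3 = (⅓)*(⅘) = 4/15 ≈ 0.26667)
-41637 - b = -41637 - 1*4/15 = -41637 - 4/15 = -624559/15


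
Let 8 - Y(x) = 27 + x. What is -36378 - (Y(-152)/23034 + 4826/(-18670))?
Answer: -7822030163933/215022390 ≈ -36378.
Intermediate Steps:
Y(x) = -19 - x (Y(x) = 8 - (27 + x) = 8 + (-27 - x) = -19 - x)
-36378 - (Y(-152)/23034 + 4826/(-18670)) = -36378 - ((-19 - 1*(-152))/23034 + 4826/(-18670)) = -36378 - ((-19 + 152)*(1/23034) + 4826*(-1/18670)) = -36378 - (133*(1/23034) - 2413/9335) = -36378 - (133/23034 - 2413/9335) = -36378 - 1*(-54339487/215022390) = -36378 + 54339487/215022390 = -7822030163933/215022390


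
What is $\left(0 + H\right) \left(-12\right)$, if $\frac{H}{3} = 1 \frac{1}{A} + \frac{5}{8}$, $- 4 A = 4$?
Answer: $\frac{27}{2} \approx 13.5$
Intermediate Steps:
$A = -1$ ($A = \left(- \frac{1}{4}\right) 4 = -1$)
$H = - \frac{9}{8}$ ($H = 3 \left(1 \frac{1}{-1} + \frac{5}{8}\right) = 3 \left(1 \left(-1\right) + 5 \cdot \frac{1}{8}\right) = 3 \left(-1 + \frac{5}{8}\right) = 3 \left(- \frac{3}{8}\right) = - \frac{9}{8} \approx -1.125$)
$\left(0 + H\right) \left(-12\right) = \left(0 - \frac{9}{8}\right) \left(-12\right) = \left(- \frac{9}{8}\right) \left(-12\right) = \frac{27}{2}$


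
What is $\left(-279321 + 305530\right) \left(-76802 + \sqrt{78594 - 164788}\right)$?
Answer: $-2012903618 + 26209 i \sqrt{86194} \approx -2.0129 \cdot 10^{9} + 7.6946 \cdot 10^{6} i$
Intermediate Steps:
$\left(-279321 + 305530\right) \left(-76802 + \sqrt{78594 - 164788}\right) = 26209 \left(-76802 + \sqrt{-86194}\right) = 26209 \left(-76802 + i \sqrt{86194}\right) = -2012903618 + 26209 i \sqrt{86194}$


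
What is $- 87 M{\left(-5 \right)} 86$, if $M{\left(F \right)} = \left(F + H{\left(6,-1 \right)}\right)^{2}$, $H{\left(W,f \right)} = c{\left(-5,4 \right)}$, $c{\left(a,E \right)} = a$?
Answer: $-748200$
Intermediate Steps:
$H{\left(W,f \right)} = -5$
$M{\left(F \right)} = \left(-5 + F\right)^{2}$ ($M{\left(F \right)} = \left(F - 5\right)^{2} = \left(-5 + F\right)^{2}$)
$- 87 M{\left(-5 \right)} 86 = - 87 \left(-5 - 5\right)^{2} \cdot 86 = - 87 \left(-10\right)^{2} \cdot 86 = \left(-87\right) 100 \cdot 86 = \left(-8700\right) 86 = -748200$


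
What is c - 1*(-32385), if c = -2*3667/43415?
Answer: 73999339/2285 ≈ 32385.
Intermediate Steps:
c = -386/2285 (c = -7334*1/43415 = -386/2285 ≈ -0.16893)
c - 1*(-32385) = -386/2285 - 1*(-32385) = -386/2285 + 32385 = 73999339/2285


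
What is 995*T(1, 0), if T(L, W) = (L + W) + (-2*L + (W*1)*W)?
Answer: -995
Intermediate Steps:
T(L, W) = W + W² - L (T(L, W) = (L + W) + (-2*L + W*W) = (L + W) + (-2*L + W²) = (L + W) + (W² - 2*L) = W + W² - L)
995*T(1, 0) = 995*(0 + 0² - 1*1) = 995*(0 + 0 - 1) = 995*(-1) = -995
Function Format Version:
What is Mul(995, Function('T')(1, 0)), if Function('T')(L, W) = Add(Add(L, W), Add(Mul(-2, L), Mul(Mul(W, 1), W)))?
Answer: -995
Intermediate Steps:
Function('T')(L, W) = Add(W, Pow(W, 2), Mul(-1, L)) (Function('T')(L, W) = Add(Add(L, W), Add(Mul(-2, L), Mul(W, W))) = Add(Add(L, W), Add(Mul(-2, L), Pow(W, 2))) = Add(Add(L, W), Add(Pow(W, 2), Mul(-2, L))) = Add(W, Pow(W, 2), Mul(-1, L)))
Mul(995, Function('T')(1, 0)) = Mul(995, Add(0, Pow(0, 2), Mul(-1, 1))) = Mul(995, Add(0, 0, -1)) = Mul(995, -1) = -995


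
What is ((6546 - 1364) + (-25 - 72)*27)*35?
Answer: 89705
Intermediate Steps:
((6546 - 1364) + (-25 - 72)*27)*35 = (5182 - 97*27)*35 = (5182 - 2619)*35 = 2563*35 = 89705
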